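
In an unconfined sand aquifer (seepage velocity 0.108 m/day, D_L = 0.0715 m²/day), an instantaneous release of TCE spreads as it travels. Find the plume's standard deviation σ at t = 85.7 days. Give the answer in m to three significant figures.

Dispersive spreading gives a Gaussian with σ² = 2Dt; advection only shifts the center.
σ = √(2 × 0.0715 × 85.7) = 3.50 m.

3.50 m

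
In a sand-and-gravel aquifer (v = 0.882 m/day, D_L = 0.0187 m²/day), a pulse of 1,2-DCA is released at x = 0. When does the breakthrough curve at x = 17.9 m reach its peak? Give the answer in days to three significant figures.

20.3 days

For the 1D instantaneous-source solution, setting ∂C/∂t = 0 at fixed x gives v²t² + 2Dt − x² = 0, so t = (√(D² + v²x²) − D)/v².
√(D² + v²x²) = √(0.0187² + 0.882² × 17.9²) = 15.79; v² = 0.777924.
t = (15.79 − 0.0187)/0.777924 = 20.3 days (vs. the pure-advection estimate x/v = 20.3 d).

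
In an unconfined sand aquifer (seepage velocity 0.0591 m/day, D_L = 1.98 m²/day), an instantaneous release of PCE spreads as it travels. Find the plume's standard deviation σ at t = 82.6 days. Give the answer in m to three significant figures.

Dispersive spreading gives a Gaussian with σ² = 2Dt; advection only shifts the center.
σ = √(2 × 1.98 × 82.6) = 18.1 m.

18.1 m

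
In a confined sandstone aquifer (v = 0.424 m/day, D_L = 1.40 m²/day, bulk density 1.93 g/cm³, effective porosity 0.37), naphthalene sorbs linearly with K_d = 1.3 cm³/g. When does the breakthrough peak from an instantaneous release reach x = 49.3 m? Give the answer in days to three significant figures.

Retardation factor R = 1 + ρ_b·K_d/n = 1 + 1.93 × 1.3/0.37 = 7.781.
Sorption retards both mechanisms: v_R = v/R = 0.05449 m/day, D_R = D/R = 0.1799 m²/day.
Peak time from v_R²t² + 2D_R t − x² = 0: t = (√(D_R² + v_R²x²) − D_R)/v_R².
√(D_R² + v_R²x²) = √(0.1799² + 0.05449² × 49.3²) = 2.692; v_R² = 0.002969.
t = (2.692 − 0.1799)/0.002969 = 846 days.

846 days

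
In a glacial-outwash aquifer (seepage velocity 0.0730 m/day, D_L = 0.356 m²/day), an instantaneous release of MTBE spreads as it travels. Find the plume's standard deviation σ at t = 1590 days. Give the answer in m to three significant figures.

33.6 m

Dispersive spreading gives a Gaussian with σ² = 2Dt; advection only shifts the center.
σ = √(2 × 0.356 × 1590) = 33.6 m.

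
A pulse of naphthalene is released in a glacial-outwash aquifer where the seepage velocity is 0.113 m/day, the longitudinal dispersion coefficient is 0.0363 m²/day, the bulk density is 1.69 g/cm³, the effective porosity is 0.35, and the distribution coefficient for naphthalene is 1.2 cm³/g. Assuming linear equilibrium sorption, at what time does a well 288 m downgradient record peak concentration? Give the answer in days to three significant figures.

17300 days

Retardation factor R = 1 + ρ_b·K_d/n = 1 + 1.69 × 1.2/0.35 = 6.794.
Sorption retards both mechanisms: v_R = v/R = 0.01663 m/day, D_R = D/R = 0.005343 m²/day.
Peak time from v_R²t² + 2D_R t − x² = 0: t = (√(D_R² + v_R²x²) − D_R)/v_R².
√(D_R² + v_R²x²) = √(0.005343² + 0.01663² × 288²) = 4.789; v_R² = 0.0002766.
t = (4.789 − 0.005343)/0.0002766 = 17300 days.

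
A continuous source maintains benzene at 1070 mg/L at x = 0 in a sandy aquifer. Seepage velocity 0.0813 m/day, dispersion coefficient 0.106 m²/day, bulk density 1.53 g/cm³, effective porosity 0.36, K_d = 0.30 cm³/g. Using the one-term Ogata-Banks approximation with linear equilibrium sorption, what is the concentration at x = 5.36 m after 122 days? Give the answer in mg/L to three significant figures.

Retardation factor R = 1 + ρ_b·K_d/n = 1 + 1.53 × 0.30/0.36 = 2.275.
Sorption retards both mechanisms: v_R = v/R = 0.03574 m/day, D_R = D/R = 0.04659 m²/day.
v_R·t = 0.03574 × 122 = 4.36028 m; 2√(D_R t) = 4.768 m; argument = (5.36 − 4.36028)/4.768 = 0.2097.
C = C₀ × ½·erfc(0.2097) = 1070 × 0.3834 = 410 mg/L.

410 mg/L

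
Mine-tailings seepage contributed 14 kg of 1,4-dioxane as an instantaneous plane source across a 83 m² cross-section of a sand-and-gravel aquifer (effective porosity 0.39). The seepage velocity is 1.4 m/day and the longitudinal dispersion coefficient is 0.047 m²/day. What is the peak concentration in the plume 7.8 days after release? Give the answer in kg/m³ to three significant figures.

0.202 kg/m³

The peak of an instantaneous 1D plume sits at x = vt; there the Gaussian factor is 1 and C_max = M/(n_e·A·√(4πDt)), where n_e·A is the pore area the mass is dissolved in.
√(4πDt) = √(4π × 0.047 × 7.8) = 2.146 m, so C_max = 14/(0.39 × 83 × 2.146) = 0.202 kg/m³.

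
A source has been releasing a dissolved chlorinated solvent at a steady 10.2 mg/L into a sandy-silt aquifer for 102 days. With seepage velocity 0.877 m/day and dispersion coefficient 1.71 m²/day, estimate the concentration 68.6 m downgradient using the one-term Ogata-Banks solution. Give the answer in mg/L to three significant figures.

For a continuous step input, C/C₀ ≈ ½·erfc((x−vt)/(2√(Dt))).
vt = 0.877 × 102 = 89.454 m and 2√(Dt) = 2√(1.71 × 102) = 26.41 m.
Argument (x−vt)/(2√(Dt)) = (68.6 − 89.454)/26.41 = -0.7896; ½·erfc(-0.7896) = 0.8679.
C = 10.2 × 0.8679 = 8.85 mg/L.

8.85 mg/L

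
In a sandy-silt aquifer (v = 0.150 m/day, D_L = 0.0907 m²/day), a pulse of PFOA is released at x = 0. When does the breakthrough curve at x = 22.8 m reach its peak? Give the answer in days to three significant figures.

148 days

For the 1D instantaneous-source solution, setting ∂C/∂t = 0 at fixed x gives v²t² + 2Dt − x² = 0, so t = (√(D² + v²x²) − D)/v².
√(D² + v²x²) = √(0.0907² + 0.150² × 22.8²) = 3.421; v² = 0.0225.
t = (3.421 − 0.0907)/0.0225 = 148 days (vs. the pure-advection estimate x/v = 152 d).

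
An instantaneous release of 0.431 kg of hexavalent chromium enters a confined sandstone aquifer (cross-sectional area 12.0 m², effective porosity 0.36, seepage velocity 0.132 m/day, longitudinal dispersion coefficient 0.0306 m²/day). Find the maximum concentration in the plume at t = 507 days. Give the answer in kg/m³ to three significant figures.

0.00715 kg/m³

The peak of an instantaneous 1D plume sits at x = vt; there the Gaussian factor is 1 and C_max = M/(n_e·A·√(4πDt)), where n_e·A is the pore area the mass is dissolved in.
√(4πDt) = √(4π × 0.0306 × 507) = 13.96 m, so C_max = 0.431/(0.36 × 12.0 × 13.96) = 0.00715 kg/m³.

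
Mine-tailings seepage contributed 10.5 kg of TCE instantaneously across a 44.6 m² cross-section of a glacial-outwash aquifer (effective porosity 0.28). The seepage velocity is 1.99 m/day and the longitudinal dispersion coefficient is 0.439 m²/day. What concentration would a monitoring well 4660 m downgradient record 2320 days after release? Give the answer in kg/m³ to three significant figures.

0.00470 kg/m³

For an instantaneous plane source, C(x,t) = M/(n_e·A·√(4πDt)) · exp(−(x−vt)²/(4Dt)), with n_e·A the pore (flow) area.
Plume center vt = 1.99 × 2320 = 4616.8 m, so the well at 4660 m is 43.2 m downgradient of the peak.
√(4πDt) = 113.1 m, giving peak height M/(n_e·A·√(4πDt)) = 10.5/(0.28 × 44.6 × 113.1) = 0.007434 kg/m³.
(x−vt)²/(4Dt) = (43.2)²/(4 × 0.439 × 2320) = 0.4581; exp(−0.4581) = 0.6325.
C = 0.007434 × 0.6325 = 0.00470 kg/m³.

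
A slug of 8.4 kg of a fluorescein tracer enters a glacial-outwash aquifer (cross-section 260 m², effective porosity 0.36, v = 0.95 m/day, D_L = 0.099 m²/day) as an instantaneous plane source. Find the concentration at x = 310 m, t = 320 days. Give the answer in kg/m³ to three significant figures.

For an instantaneous plane source, C(x,t) = M/(n_e·A·√(4πDt)) · exp(−(x−vt)²/(4Dt)), with n_e·A the pore (flow) area.
Plume center vt = 0.95 × 320 = 304 m, so the well at 310 m is 6 m downgradient of the peak.
√(4πDt) = 19.95 m, giving peak height M/(n_e·A·√(4πDt)) = 8.4/(0.36 × 260 × 19.95) = 0.004498 kg/m³.
(x−vt)²/(4Dt) = (6)²/(4 × 0.099 × 320) = 0.2841; exp(−0.2841) = 0.7527.
C = 0.004498 × 0.7527 = 0.00339 kg/m³.

0.00339 kg/m³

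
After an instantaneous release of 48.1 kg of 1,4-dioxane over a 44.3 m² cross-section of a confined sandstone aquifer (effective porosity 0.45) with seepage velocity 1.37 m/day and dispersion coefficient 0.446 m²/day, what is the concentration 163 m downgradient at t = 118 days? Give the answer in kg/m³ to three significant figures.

0.0930 kg/m³

For an instantaneous plane source, C(x,t) = M/(n_e·A·√(4πDt)) · exp(−(x−vt)²/(4Dt)), with n_e·A the pore (flow) area.
Plume center vt = 1.37 × 118 = 161.66 m, so the well at 163 m is 1.34 m downgradient of the peak.
√(4πDt) = 25.72 m, giving peak height M/(n_e·A·√(4πDt)) = 48.1/(0.45 × 44.3 × 25.72) = 0.09381 kg/m³.
(x−vt)²/(4Dt) = (1.34)²/(4 × 0.446 × 118) = 0.008530; exp(−0.008530) = 0.9915.
C = 0.09381 × 0.9915 = 0.0930 kg/m³.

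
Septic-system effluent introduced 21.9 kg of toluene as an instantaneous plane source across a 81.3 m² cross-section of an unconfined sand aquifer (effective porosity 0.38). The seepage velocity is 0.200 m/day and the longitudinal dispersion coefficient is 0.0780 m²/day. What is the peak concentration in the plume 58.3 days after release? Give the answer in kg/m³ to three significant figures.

The peak of an instantaneous 1D plume sits at x = vt; there the Gaussian factor is 1 and C_max = M/(n_e·A·√(4πDt)), where n_e·A is the pore area the mass is dissolved in.
√(4πDt) = √(4π × 0.0780 × 58.3) = 7.559 m, so C_max = 21.9/(0.38 × 81.3 × 7.559) = 0.0938 kg/m³.

0.0938 kg/m³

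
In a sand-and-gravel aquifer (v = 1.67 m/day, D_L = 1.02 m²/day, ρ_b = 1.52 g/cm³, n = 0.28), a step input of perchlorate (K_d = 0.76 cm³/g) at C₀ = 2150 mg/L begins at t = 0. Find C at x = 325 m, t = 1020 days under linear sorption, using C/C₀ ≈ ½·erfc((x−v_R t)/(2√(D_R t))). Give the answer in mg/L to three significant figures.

1380 mg/L

Retardation factor R = 1 + ρ_b·K_d/n = 1 + 1.52 × 0.76/0.28 = 5.126.
Sorption retards both mechanisms: v_R = v/R = 0.3258 m/day, D_R = D/R = 0.1990 m²/day.
v_R·t = 0.3258 × 1020 = 332.316 m; 2√(D_R t) = 28.49 m; argument = (325 − 332.316)/28.49 = -0.2568.
C = C₀ × ½·erfc(-0.2568) = 2150 × 0.6418 = 1380 mg/L.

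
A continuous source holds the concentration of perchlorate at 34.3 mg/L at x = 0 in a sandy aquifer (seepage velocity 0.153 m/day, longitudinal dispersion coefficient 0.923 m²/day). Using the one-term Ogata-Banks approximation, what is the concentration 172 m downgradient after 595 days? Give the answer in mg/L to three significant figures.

0.250 mg/L

For a continuous step input, C/C₀ ≈ ½·erfc((x−vt)/(2√(Dt))).
vt = 0.153 × 595 = 91.035 m and 2√(Dt) = 2√(0.923 × 595) = 46.87 m.
Argument (x−vt)/(2√(Dt)) = (172 − 91.035)/46.87 = 1.727; ½·erfc(1.727) = 0.007296.
C = 34.3 × 0.007296 = 0.250 mg/L.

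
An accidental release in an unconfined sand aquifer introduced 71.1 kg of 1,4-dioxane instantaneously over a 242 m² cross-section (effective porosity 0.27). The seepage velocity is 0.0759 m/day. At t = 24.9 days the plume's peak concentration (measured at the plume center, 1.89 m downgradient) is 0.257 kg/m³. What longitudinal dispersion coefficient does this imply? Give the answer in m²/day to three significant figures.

At the plume center C_max = M/(n_e·A·√(4πDt)), so D = M²/(4πt·(n_e·A·C_max)²).
n_e·A·C_max = 0.27 × 242 × 0.257 = 16.79 kg/m.
D = 71.1²/(4π × 24.9 × 16.79²) = 0.0573 m²/day.

0.0573 m²/day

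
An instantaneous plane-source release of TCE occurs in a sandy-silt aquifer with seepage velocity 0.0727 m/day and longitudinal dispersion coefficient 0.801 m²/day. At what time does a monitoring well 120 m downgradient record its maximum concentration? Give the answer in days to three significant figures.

For the 1D instantaneous-source solution, setting ∂C/∂t = 0 at fixed x gives v²t² + 2Dt − x² = 0, so t = (√(D² + v²x²) − D)/v².
√(D² + v²x²) = √(0.801² + 0.0727² × 120²) = 8.761; v² = 0.00528529.
t = (8.761 − 0.801)/0.00528529 = 1510 days (vs. the pure-advection estimate x/v = 1650 d).

1510 days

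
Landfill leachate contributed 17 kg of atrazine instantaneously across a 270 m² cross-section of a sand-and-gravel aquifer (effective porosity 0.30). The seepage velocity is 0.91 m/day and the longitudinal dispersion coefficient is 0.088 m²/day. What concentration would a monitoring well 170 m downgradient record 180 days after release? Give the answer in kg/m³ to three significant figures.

For an instantaneous plane source, C(x,t) = M/(n_e·A·√(4πDt)) · exp(−(x−vt)²/(4Dt)), with n_e·A the pore (flow) area.
Plume center vt = 0.91 × 180 = 163.8 m, so the well at 170 m is 6.2 m downgradient of the peak.
√(4πDt) = 14.11 m, giving peak height M/(n_e·A·√(4πDt)) = 17/(0.30 × 270 × 14.11) = 0.01487 kg/m³.
(x−vt)²/(4Dt) = (6.2)²/(4 × 0.088 × 180) = 0.6067; exp(−0.6067) = 0.5451.
C = 0.01487 × 0.5451 = 0.00811 kg/m³.

0.00811 kg/m³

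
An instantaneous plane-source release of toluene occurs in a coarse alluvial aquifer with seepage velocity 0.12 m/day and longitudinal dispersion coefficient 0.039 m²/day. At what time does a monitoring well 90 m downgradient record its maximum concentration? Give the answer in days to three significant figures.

For the 1D instantaneous-source solution, setting ∂C/∂t = 0 at fixed x gives v²t² + 2Dt − x² = 0, so t = (√(D² + v²x²) − D)/v².
√(D² + v²x²) = √(0.039² + 0.12² × 90²) = 10.80; v² = 0.0144.
t = (10.80 − 0.039)/0.0144 = 747 days (vs. the pure-advection estimate x/v = 750 d).

747 days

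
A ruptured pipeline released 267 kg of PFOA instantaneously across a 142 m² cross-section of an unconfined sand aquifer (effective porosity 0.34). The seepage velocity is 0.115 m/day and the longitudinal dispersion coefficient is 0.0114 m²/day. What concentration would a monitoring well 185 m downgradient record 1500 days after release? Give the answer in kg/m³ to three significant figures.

For an instantaneous plane source, C(x,t) = M/(n_e·A·√(4πDt)) · exp(−(x−vt)²/(4Dt)), with n_e·A the pore (flow) area.
Plume center vt = 0.115 × 1500 = 172.5 m, so the well at 185 m is 12.5 m downgradient of the peak.
√(4πDt) = 14.66 m, giving peak height M/(n_e·A·√(4πDt)) = 267/(0.34 × 142 × 14.66) = 0.3772 kg/m³.
(x−vt)²/(4Dt) = (12.5)²/(4 × 0.0114 × 1500) = 2.284; exp(−2.284) = 0.1019.
C = 0.3772 × 0.1019 = 0.0384 kg/m³.

0.0384 kg/m³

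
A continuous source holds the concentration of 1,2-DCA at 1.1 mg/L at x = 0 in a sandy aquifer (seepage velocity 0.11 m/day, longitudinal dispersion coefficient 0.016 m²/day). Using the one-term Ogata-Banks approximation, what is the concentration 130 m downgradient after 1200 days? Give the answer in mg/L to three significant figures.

0.689 mg/L

For a continuous step input, C/C₀ ≈ ½·erfc((x−vt)/(2√(Dt))).
vt = 0.11 × 1200 = 132 m and 2√(Dt) = 2√(0.016 × 1200) = 8.764 m.
Argument (x−vt)/(2√(Dt)) = (130 − 132)/8.764 = -0.2282; ½·erfc(-0.2282) = 0.6265.
C = 1.1 × 0.6265 = 0.689 mg/L.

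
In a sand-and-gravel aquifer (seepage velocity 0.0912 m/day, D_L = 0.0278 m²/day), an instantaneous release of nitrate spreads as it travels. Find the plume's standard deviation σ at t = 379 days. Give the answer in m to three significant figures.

Dispersive spreading gives a Gaussian with σ² = 2Dt; advection only shifts the center.
σ = √(2 × 0.0278 × 379) = 4.59 m.

4.59 m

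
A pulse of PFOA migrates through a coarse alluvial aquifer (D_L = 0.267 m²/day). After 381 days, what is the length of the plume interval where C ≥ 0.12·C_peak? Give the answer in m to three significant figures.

The plume is Gaussian with σ = √(2Dt) = √(2 × 0.267 × 381) = 14.26 m.
C/C_peak = exp(−Δx²/(2σ²)) = 0.12 ⇒ Δx = σ·√(−2 ln 0.12) = 14.26 × 2.059 = 29.36 m.
Width = 2Δx = 58.7 m.

58.7 m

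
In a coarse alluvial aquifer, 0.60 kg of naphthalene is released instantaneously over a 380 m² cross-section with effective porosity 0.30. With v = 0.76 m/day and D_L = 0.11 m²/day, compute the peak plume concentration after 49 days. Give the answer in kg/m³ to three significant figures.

0.000640 kg/m³

The peak of an instantaneous 1D plume sits at x = vt; there the Gaussian factor is 1 and C_max = M/(n_e·A·√(4πDt)), where n_e·A is the pore area the mass is dissolved in.
√(4πDt) = √(4π × 0.11 × 49) = 8.230 m, so C_max = 0.60/(0.30 × 380 × 8.230) = 0.000640 kg/m³.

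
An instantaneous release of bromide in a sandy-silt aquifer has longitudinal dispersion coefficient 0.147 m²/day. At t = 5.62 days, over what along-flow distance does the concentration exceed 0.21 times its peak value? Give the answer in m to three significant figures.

The plume is Gaussian with σ = √(2Dt) = √(2 × 0.147 × 5.62) = 1.285 m.
C/C_peak = exp(−Δx²/(2σ²)) = 0.21 ⇒ Δx = σ·√(−2 ln 0.21) = 1.285 × 1.767 = 2.271 m.
Width = 2Δx = 4.54 m.

4.54 m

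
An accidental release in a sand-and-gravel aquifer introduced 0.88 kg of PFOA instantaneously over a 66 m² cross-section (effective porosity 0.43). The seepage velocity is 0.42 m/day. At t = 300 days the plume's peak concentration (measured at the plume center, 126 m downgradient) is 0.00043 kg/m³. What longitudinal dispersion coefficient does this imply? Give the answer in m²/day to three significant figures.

At the plume center C_max = M/(n_e·A·√(4πDt)), so D = M²/(4πt·(n_e·A·C_max)²).
n_e·A·C_max = 0.43 × 66 × 0.00043 = 0.01220 kg/m.
D = 0.88²/(4π × 300 × 0.01220²) = 1.38 m²/day.

1.38 m²/day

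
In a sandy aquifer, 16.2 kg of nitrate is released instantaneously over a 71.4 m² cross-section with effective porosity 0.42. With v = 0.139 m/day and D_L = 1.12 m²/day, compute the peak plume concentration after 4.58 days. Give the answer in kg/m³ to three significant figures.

The peak of an instantaneous 1D plume sits at x = vt; there the Gaussian factor is 1 and C_max = M/(n_e·A·√(4πDt)), where n_e·A is the pore area the mass is dissolved in.
√(4πDt) = √(4π × 1.12 × 4.58) = 8.029 m, so C_max = 16.2/(0.42 × 71.4 × 8.029) = 0.0673 kg/m³.

0.0673 kg/m³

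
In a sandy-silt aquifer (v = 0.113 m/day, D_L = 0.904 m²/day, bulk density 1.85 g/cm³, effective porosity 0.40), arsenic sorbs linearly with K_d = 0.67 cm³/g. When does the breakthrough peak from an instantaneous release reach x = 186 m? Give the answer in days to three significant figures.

Retardation factor R = 1 + ρ_b·K_d/n = 1 + 1.85 × 0.67/0.40 = 4.099.
Sorption retards both mechanisms: v_R = v/R = 0.02757 m/day, D_R = D/R = 0.2205 m²/day.
Peak time from v_R²t² + 2D_R t − x² = 0: t = (√(D_R² + v_R²x²) − D_R)/v_R².
√(D_R² + v_R²x²) = √(0.2205² + 0.02757² × 186²) = 5.133; v_R² = 0.0007601.
t = (5.133 − 0.2205)/0.0007601 = 6460 days.

6460 days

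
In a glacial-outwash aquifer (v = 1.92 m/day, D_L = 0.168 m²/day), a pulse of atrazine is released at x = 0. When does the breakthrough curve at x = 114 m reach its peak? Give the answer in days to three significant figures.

For the 1D instantaneous-source solution, setting ∂C/∂t = 0 at fixed x gives v²t² + 2Dt − x² = 0, so t = (√(D² + v²x²) − D)/v².
√(D² + v²x²) = √(0.168² + 1.92² × 114²) = 218.9; v² = 3.6864.
t = (218.9 − 0.168)/3.6864 = 59.3 days (vs. the pure-advection estimate x/v = 59.4 d).

59.3 days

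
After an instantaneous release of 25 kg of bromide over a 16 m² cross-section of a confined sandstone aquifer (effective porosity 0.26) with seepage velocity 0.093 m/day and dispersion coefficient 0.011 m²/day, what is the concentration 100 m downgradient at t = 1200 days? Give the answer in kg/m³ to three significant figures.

0.0365 kg/m³

For an instantaneous plane source, C(x,t) = M/(n_e·A·√(4πDt)) · exp(−(x−vt)²/(4Dt)), with n_e·A the pore (flow) area.
Plume center vt = 0.093 × 1200 = 111.6 m, so the well at 100 m is 11.6 m upgradient of the peak.
√(4πDt) = 12.88 m, giving peak height M/(n_e·A·√(4πDt)) = 25/(0.26 × 16 × 12.88) = 0.4666 kg/m³.
(x−vt)²/(4Dt) = (-11.6)²/(4 × 0.011 × 1200) = 2.548; exp(−2.548) = 0.07824.
C = 0.4666 × 0.07824 = 0.0365 kg/m³.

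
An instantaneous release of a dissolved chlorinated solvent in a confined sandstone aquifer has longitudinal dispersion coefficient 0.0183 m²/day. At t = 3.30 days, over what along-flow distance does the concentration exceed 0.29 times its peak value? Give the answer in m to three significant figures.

The plume is Gaussian with σ = √(2Dt) = √(2 × 0.0183 × 3.30) = 0.3475 m.
C/C_peak = exp(−Δx²/(2σ²)) = 0.29 ⇒ Δx = σ·√(−2 ln 0.29) = 0.3475 × 1.573 = 0.5466 m.
Width = 2Δx = 1.09 m.

1.09 m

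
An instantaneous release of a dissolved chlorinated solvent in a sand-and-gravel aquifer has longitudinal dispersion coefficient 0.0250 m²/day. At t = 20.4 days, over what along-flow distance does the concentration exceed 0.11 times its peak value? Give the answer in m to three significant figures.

The plume is Gaussian with σ = √(2Dt) = √(2 × 0.0250 × 20.4) = 1.010 m.
C/C_peak = exp(−Δx²/(2σ²)) = 0.11 ⇒ Δx = σ·√(−2 ln 0.11) = 1.010 × 2.101 = 2.122 m.
Width = 2Δx = 4.24 m.

4.24 m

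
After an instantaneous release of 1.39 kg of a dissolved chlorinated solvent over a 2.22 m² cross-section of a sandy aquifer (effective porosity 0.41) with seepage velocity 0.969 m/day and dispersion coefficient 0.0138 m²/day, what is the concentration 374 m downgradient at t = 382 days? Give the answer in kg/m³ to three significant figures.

0.0932 kg/m³

For an instantaneous plane source, C(x,t) = M/(n_e·A·√(4πDt)) · exp(−(x−vt)²/(4Dt)), with n_e·A the pore (flow) area.
Plume center vt = 0.969 × 382 = 370.158 m, so the well at 374 m is 3.842 m downgradient of the peak.
√(4πDt) = 8.139 m, giving peak height M/(n_e·A·√(4πDt)) = 1.39/(0.41 × 2.22 × 8.139) = 0.1876 kg/m³.
(x−vt)²/(4Dt) = (3.842)²/(4 × 0.0138 × 382) = 0.7000; exp(−0.7000) = 0.4966.
C = 0.1876 × 0.4966 = 0.0932 kg/m³.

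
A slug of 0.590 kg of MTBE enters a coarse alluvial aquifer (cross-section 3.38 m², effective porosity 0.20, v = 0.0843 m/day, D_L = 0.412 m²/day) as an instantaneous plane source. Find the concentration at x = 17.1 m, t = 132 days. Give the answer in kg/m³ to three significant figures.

0.0283 kg/m³

For an instantaneous plane source, C(x,t) = M/(n_e·A·√(4πDt)) · exp(−(x−vt)²/(4Dt)), with n_e·A the pore (flow) area.
Plume center vt = 0.0843 × 132 = 11.1276 m, so the well at 17.1 m is 5.9724 m downgradient of the peak.
√(4πDt) = 26.14 m, giving peak height M/(n_e·A·√(4πDt)) = 0.590/(0.20 × 3.38 × 26.14) = 0.03339 kg/m³.
(x−vt)²/(4Dt) = (5.9724)²/(4 × 0.412 × 132) = 0.1640; exp(−0.1640) = 0.8487.
C = 0.03339 × 0.8487 = 0.0283 kg/m³.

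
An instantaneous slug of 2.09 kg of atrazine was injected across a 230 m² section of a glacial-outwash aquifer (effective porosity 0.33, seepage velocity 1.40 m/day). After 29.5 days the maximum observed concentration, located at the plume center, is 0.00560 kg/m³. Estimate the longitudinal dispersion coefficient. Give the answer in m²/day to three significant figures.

At the plume center C_max = M/(n_e·A·√(4πDt)), so D = M²/(4πt·(n_e·A·C_max)²).
n_e·A·C_max = 0.33 × 230 × 0.00560 = 0.4250 kg/m.
D = 2.09²/(4π × 29.5 × 0.4250²) = 0.0652 m²/day.

0.0652 m²/day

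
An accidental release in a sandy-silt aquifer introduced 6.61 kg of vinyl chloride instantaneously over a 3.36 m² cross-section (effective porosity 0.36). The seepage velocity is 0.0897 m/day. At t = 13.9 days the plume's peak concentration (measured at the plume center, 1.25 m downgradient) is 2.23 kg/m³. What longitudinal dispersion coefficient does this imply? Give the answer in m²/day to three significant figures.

0.0344 m²/day

At the plume center C_max = M/(n_e·A·√(4πDt)), so D = M²/(4πt·(n_e·A·C_max)²).
n_e·A·C_max = 0.36 × 3.36 × 2.23 = 2.697 kg/m.
D = 6.61²/(4π × 13.9 × 2.697²) = 0.0344 m²/day.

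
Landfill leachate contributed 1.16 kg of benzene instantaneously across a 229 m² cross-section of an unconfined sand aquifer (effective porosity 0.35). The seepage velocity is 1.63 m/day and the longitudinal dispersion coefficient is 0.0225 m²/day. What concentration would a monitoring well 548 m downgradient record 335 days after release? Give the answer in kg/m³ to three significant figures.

0.00131 kg/m³

For an instantaneous plane source, C(x,t) = M/(n_e·A·√(4πDt)) · exp(−(x−vt)²/(4Dt)), with n_e·A the pore (flow) area.
Plume center vt = 1.63 × 335 = 546.05 m, so the well at 548 m is 1.95 m downgradient of the peak.
√(4πDt) = 9.732 m, giving peak height M/(n_e·A·√(4πDt)) = 1.16/(0.35 × 229 × 9.732) = 0.001487 kg/m³.
(x−vt)²/(4Dt) = (1.95)²/(4 × 0.0225 × 335) = 0.1261; exp(−0.1261) = 0.8815.
C = 0.001487 × 0.8815 = 0.00131 kg/m³.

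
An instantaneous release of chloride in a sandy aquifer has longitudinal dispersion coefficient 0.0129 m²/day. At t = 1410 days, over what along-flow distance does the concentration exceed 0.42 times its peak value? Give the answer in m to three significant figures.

The plume is Gaussian with σ = √(2Dt) = √(2 × 0.0129 × 1410) = 6.031 m.
C/C_peak = exp(−Δx²/(2σ²)) = 0.42 ⇒ Δx = σ·√(−2 ln 0.42) = 6.031 × 1.317 = 7.943 m.
Width = 2Δx = 15.9 m.

15.9 m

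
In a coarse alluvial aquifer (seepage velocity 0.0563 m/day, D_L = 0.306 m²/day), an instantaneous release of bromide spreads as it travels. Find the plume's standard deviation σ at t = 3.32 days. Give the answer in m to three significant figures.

1.43 m

Dispersive spreading gives a Gaussian with σ² = 2Dt; advection only shifts the center.
σ = √(2 × 0.306 × 3.32) = 1.43 m.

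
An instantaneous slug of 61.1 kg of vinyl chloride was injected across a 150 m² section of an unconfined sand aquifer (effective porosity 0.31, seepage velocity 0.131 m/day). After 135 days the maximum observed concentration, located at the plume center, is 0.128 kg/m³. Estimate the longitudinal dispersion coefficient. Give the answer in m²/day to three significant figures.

At the plume center C_max = M/(n_e·A·√(4πDt)), so D = M²/(4πt·(n_e·A·C_max)²).
n_e·A·C_max = 0.31 × 150 × 0.128 = 5.952 kg/m.
D = 61.1²/(4π × 135 × 5.952²) = 0.0621 m²/day.

0.0621 m²/day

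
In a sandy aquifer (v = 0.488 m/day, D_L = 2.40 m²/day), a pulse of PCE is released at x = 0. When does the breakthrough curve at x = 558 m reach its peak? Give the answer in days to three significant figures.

For the 1D instantaneous-source solution, setting ∂C/∂t = 0 at fixed x gives v²t² + 2Dt − x² = 0, so t = (√(D² + v²x²) − D)/v².
√(D² + v²x²) = √(2.40² + 0.488² × 558²) = 272.3; v² = 0.238144.
t = (272.3 − 2.40)/0.238144 = 1130 days (vs. the pure-advection estimate x/v = 1140 d).

1130 days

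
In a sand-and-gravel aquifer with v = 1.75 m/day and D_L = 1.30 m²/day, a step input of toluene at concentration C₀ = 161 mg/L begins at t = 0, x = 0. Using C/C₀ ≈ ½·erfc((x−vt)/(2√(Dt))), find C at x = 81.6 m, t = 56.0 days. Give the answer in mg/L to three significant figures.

147 mg/L

For a continuous step input, C/C₀ ≈ ½·erfc((x−vt)/(2√(Dt))).
vt = 1.75 × 56.0 = 98 m and 2√(Dt) = 2√(1.30 × 56.0) = 17.06 m.
Argument (x−vt)/(2√(Dt)) = (81.6 − 98)/17.06 = -0.9613; ½·erfc(-0.9613) = 0.9130.
C = 161 × 0.9130 = 147 mg/L.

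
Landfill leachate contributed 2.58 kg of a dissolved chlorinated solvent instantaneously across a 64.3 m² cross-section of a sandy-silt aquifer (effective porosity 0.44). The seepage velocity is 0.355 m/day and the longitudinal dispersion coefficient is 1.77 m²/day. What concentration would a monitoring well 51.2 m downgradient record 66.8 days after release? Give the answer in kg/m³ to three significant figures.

0.000479 kg/m³

For an instantaneous plane source, C(x,t) = M/(n_e·A·√(4πDt)) · exp(−(x−vt)²/(4Dt)), with n_e·A the pore (flow) area.
Plume center vt = 0.355 × 66.8 = 23.714 m, so the well at 51.2 m is 27.486 m downgradient of the peak.
√(4πDt) = 38.55 m, giving peak height M/(n_e·A·√(4πDt)) = 2.58/(0.44 × 64.3 × 38.55) = 0.002366 kg/m³.
(x−vt)²/(4Dt) = (27.486)²/(4 × 1.77 × 66.8) = 1.597; exp(−1.597) = 0.2025.
C = 0.002366 × 0.2025 = 0.000479 kg/m³.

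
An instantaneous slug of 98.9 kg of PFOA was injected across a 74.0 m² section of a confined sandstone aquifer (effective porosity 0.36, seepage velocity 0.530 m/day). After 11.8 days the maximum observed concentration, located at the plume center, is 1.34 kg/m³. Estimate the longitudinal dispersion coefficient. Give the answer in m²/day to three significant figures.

At the plume center C_max = M/(n_e·A·√(4πDt)), so D = M²/(4πt·(n_e·A·C_max)²).
n_e·A·C_max = 0.36 × 74.0 × 1.34 = 35.70 kg/m.
D = 98.9²/(4π × 11.8 × 35.70²) = 0.0518 m²/day.

0.0518 m²/day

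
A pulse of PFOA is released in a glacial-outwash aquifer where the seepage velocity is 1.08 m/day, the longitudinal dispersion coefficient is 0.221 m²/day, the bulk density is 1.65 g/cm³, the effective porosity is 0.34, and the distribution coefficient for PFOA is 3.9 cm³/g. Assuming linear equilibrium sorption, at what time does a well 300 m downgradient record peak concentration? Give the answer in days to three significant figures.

5530 days

Retardation factor R = 1 + ρ_b·K_d/n = 1 + 1.65 × 3.9/0.34 = 19.93.
Sorption retards both mechanisms: v_R = v/R = 0.05419 m/day, D_R = D/R = 0.01109 m²/day.
Peak time from v_R²t² + 2D_R t − x² = 0: t = (√(D_R² + v_R²x²) − D_R)/v_R².
√(D_R² + v_R²x²) = √(0.01109² + 0.05419² × 300²) = 16.26; v_R² = 0.002937.
t = (16.26 − 0.01109)/0.002937 = 5530 days.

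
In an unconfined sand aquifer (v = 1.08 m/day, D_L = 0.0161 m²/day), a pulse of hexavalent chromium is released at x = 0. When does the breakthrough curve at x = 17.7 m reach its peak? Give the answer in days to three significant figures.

16.4 days

For the 1D instantaneous-source solution, setting ∂C/∂t = 0 at fixed x gives v²t² + 2Dt − x² = 0, so t = (√(D² + v²x²) − D)/v².
√(D² + v²x²) = √(0.0161² + 1.08² × 17.7²) = 19.12; v² = 1.1664.
t = (19.12 − 0.0161)/1.1664 = 16.4 days (vs. the pure-advection estimate x/v = 16.4 d).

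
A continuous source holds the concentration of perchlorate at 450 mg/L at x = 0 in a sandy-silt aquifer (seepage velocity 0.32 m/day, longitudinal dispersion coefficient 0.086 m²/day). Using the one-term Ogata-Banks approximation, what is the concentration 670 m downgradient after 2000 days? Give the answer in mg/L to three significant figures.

For a continuous step input, C/C₀ ≈ ½·erfc((x−vt)/(2√(Dt))).
vt = 0.32 × 2000 = 640 m and 2√(Dt) = 2√(0.086 × 2000) = 26.23 m.
Argument (x−vt)/(2√(Dt)) = (670 − 640)/26.23 = 1.144; ½·erfc(1.144) = 0.05285.
C = 450 × 0.05285 = 23.8 mg/L.

23.8 mg/L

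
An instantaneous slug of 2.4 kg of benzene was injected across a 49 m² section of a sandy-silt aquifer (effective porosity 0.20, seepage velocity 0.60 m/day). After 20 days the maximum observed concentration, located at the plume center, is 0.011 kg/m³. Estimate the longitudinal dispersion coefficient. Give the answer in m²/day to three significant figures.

At the plume center C_max = M/(n_e·A·√(4πDt)), so D = M²/(4πt·(n_e·A·C_max)²).
n_e·A·C_max = 0.20 × 49 × 0.011 = 0.1078 kg/m.
D = 2.4²/(4π × 20 × 0.1078²) = 1.97 m²/day.

1.97 m²/day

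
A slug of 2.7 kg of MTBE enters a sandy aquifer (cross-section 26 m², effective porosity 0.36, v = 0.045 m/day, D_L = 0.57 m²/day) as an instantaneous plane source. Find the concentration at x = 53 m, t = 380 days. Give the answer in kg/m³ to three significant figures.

For an instantaneous plane source, C(x,t) = M/(n_e·A·√(4πDt)) · exp(−(x−vt)²/(4Dt)), with n_e·A the pore (flow) area.
Plume center vt = 0.045 × 380 = 17.1 m, so the well at 53 m is 35.9 m downgradient of the peak.
√(4πDt) = 52.17 m, giving peak height M/(n_e·A·√(4πDt)) = 2.7/(0.36 × 26 × 52.17) = 0.005529 kg/m³.
(x−vt)²/(4Dt) = (35.9)²/(4 × 0.57 × 380) = 1.488; exp(−1.488) = 0.2258.
C = 0.005529 × 0.2258 = 0.00125 kg/m³.

0.00125 kg/m³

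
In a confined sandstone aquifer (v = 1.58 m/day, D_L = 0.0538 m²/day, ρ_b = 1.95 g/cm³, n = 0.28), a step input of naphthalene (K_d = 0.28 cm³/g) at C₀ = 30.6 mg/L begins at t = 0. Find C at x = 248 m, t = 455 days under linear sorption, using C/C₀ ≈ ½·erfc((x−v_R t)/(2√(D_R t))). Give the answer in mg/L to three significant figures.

Retardation factor R = 1 + ρ_b·K_d/n = 1 + 1.95 × 0.28/0.28 = 2.950.
Sorption retards both mechanisms: v_R = v/R = 0.5356 m/day, D_R = D/R = 0.01824 m²/day.
v_R·t = 0.5356 × 455 = 243.698 m; 2√(D_R t) = 5.762 m; argument = (248 − 243.698)/5.762 = 0.7466.
C = C₀ × ½·erfc(0.7466) = 30.6 × 0.1455 = 4.45 mg/L.

4.45 mg/L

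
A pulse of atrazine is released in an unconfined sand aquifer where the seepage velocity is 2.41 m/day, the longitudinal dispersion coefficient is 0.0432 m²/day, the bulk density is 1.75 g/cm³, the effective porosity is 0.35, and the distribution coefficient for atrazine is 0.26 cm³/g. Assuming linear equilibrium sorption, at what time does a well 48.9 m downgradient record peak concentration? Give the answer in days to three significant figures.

Retardation factor R = 1 + ρ_b·K_d/n = 1 + 1.75 × 0.26/0.35 = 2.300.
Sorption retards both mechanisms: v_R = v/R = 1.048 m/day, D_R = D/R = 0.01878 m²/day.
Peak time from v_R²t² + 2D_R t − x² = 0: t = (√(D_R² + v_R²x²) − D_R)/v_R².
√(D_R² + v_R²x²) = √(0.01878² + 1.048² × 48.9²) = 51.25; v_R² = 1.098.
t = (51.25 − 0.01878)/1.098 = 46.7 days.

46.7 days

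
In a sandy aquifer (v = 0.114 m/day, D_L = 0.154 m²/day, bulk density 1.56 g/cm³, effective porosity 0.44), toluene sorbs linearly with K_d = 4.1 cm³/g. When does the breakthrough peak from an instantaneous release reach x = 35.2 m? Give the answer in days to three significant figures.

Retardation factor R = 1 + ρ_b·K_d/n = 1 + 1.56 × 4.1/0.44 = 15.54.
Sorption retards both mechanisms: v_R = v/R = 0.007336 m/day, D_R = D/R = 0.009910 m²/day.
Peak time from v_R²t² + 2D_R t − x² = 0: t = (√(D_R² + v_R²x²) − D_R)/v_R².
√(D_R² + v_R²x²) = √(0.009910² + 0.007336² × 35.2²) = 0.2584; v_R² = 5.382e-05.
t = (0.2584 − 0.009910)/5.382e-05 = 4620 days.

4620 days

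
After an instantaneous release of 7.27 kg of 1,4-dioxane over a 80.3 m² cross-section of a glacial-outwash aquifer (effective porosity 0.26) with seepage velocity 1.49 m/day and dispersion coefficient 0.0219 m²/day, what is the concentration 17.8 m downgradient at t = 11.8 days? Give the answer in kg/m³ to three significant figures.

0.185 kg/m³

For an instantaneous plane source, C(x,t) = M/(n_e·A·√(4πDt)) · exp(−(x−vt)²/(4Dt)), with n_e·A the pore (flow) area.
Plume center vt = 1.49 × 11.8 = 17.582 m, so the well at 17.8 m is 0.218 m downgradient of the peak.
√(4πDt) = 1.802 m, giving peak height M/(n_e·A·√(4πDt)) = 7.27/(0.26 × 80.3 × 1.802) = 0.1932 kg/m³.
(x−vt)²/(4Dt) = (0.218)²/(4 × 0.0219 × 11.8) = 0.04598; exp(−0.04598) = 0.9551.
C = 0.1932 × 0.9551 = 0.185 kg/m³.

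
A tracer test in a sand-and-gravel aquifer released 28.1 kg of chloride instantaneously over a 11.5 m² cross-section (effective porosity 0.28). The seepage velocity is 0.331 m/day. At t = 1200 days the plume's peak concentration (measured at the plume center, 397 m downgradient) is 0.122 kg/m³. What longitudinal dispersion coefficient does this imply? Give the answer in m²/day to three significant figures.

At the plume center C_max = M/(n_e·A·√(4πDt)), so D = M²/(4πt·(n_e·A·C_max)²).
n_e·A·C_max = 0.28 × 11.5 × 0.122 = 0.3928 kg/m.
D = 28.1²/(4π × 1200 × 0.3928²) = 0.339 m²/day.

0.339 m²/day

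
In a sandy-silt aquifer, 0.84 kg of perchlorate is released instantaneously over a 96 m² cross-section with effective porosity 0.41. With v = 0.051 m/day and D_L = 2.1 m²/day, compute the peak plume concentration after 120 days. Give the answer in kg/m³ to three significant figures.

The peak of an instantaneous 1D plume sits at x = vt; there the Gaussian factor is 1 and C_max = M/(n_e·A·√(4πDt)), where n_e·A is the pore area the mass is dissolved in.
√(4πDt) = √(4π × 2.1 × 120) = 56.27 m, so C_max = 0.84/(0.41 × 96 × 56.27) = 0.000379 kg/m³.

0.000379 kg/m³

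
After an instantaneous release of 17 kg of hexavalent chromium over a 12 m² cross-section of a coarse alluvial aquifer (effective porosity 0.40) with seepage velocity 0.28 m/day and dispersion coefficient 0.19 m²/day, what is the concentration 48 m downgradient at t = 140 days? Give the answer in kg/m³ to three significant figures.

For an instantaneous plane source, C(x,t) = M/(n_e·A·√(4πDt)) · exp(−(x−vt)²/(4Dt)), with n_e·A the pore (flow) area.
Plume center vt = 0.28 × 140 = 39.2 m, so the well at 48 m is 8.8 m downgradient of the peak.
√(4πDt) = 18.28 m, giving peak height M/(n_e·A·√(4πDt)) = 17/(0.40 × 12 × 18.28) = 0.1937 kg/m³.
(x−vt)²/(4Dt) = (8.8)²/(4 × 0.19 × 140) = 0.7278; exp(−0.7278) = 0.4830.
C = 0.1937 × 0.4830 = 0.0936 kg/m³.

0.0936 kg/m³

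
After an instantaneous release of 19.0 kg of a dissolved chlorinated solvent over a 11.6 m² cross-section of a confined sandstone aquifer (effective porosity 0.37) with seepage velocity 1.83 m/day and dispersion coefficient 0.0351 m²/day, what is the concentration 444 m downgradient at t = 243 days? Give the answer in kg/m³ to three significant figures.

For an instantaneous plane source, C(x,t) = M/(n_e·A·√(4πDt)) · exp(−(x−vt)²/(4Dt)), with n_e·A the pore (flow) area.
Plume center vt = 1.83 × 243 = 444.69 m, so the well at 444 m is 0.69 m upgradient of the peak.
√(4πDt) = 10.35 m, giving peak height M/(n_e·A·√(4πDt)) = 19.0/(0.37 × 11.6 × 10.35) = 0.4277 kg/m³.
(x−vt)²/(4Dt) = (-0.69)²/(4 × 0.0351 × 243) = 0.01395; exp(−0.01395) = 0.9861.
C = 0.4277 × 0.9861 = 0.422 kg/m³.

0.422 kg/m³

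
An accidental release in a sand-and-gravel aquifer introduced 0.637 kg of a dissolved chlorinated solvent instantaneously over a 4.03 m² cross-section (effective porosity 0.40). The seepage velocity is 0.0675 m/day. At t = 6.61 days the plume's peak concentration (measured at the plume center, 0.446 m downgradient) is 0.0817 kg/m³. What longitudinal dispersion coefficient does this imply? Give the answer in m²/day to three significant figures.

0.282 m²/day

At the plume center C_max = M/(n_e·A·√(4πDt)), so D = M²/(4πt·(n_e·A·C_max)²).
n_e·A·C_max = 0.40 × 4.03 × 0.0817 = 0.1317 kg/m.
D = 0.637²/(4π × 6.61 × 0.1317²) = 0.282 m²/day.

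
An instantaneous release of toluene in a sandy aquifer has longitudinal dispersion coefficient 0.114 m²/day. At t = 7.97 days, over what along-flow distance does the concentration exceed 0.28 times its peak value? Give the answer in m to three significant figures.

The plume is Gaussian with σ = √(2Dt) = √(2 × 0.114 × 7.97) = 1.348 m.
C/C_peak = exp(−Δx²/(2σ²)) = 0.28 ⇒ Δx = σ·√(−2 ln 0.28) = 1.348 × 1.596 = 2.151 m.
Width = 2Δx = 4.30 m.

4.30 m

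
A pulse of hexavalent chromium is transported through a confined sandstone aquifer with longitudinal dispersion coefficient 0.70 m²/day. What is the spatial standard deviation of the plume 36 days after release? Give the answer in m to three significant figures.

7.10 m

Dispersive spreading gives a Gaussian with σ² = 2Dt; advection only shifts the center.
σ = √(2 × 0.70 × 36) = 7.10 m.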